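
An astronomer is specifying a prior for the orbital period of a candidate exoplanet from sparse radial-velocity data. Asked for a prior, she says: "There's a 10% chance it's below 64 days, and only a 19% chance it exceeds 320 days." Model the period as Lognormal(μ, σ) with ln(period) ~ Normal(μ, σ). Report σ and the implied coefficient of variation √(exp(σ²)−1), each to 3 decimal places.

σ ≈ 0.745, CV ≈ 0.862

If T ~ Lognormal(μ,σ) then ln T ~ Normal(μ,σ), so the p-quantile of ln T is μ + z_p·σ.
ln(64) = 4.159 and ln(320) = 5.768; z_{0.1} = -1.282, z_{0.81} = 0.8779.
σ = (5.768 − 4.159)/(0.8779 − (-1.282)) = 0.745.
μ = 4.159 − (-1.282)·0.745 = 5.114.
CV = √(exp(σ²)−1) = √(exp(0.5555)−1) = 0.862.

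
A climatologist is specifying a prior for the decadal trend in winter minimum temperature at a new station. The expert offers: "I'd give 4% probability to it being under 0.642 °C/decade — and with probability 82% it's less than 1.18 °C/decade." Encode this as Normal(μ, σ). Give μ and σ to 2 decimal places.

For Normal(μ,σ), the p-quantile is μ + z_p·σ. Here z_{0.04} = -1.751, z_{0.82} = 0.9154.
So 0.642 = μ − 1.751σ and 1.18 = μ + 0.9154σ.
Subtracting: σ = (1.18 − 0.642)/(0.9154 − (-1.751)) = 0.20.
Then μ = 0.642 − (-1.751)·0.20 = 1.00.

μ = 1.00, σ = 0.20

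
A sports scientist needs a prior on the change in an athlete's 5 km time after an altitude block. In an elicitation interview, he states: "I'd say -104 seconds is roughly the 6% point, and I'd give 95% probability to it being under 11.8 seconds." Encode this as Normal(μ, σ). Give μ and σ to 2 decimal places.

For Normal(μ,σ), the p-quantile is μ + z_p·σ. Here z_{0.06} = -1.555, z_{0.95} = 1.645.
So -104 = μ − 1.555σ and 11.8 = μ + 1.645σ.
Subtracting: σ = (11.8 − -104)/(1.645 − (-1.555)) = 36.19.
Then μ = -104 − (-1.555)·36.19 = -47.73.

μ = -47.73, σ = 36.19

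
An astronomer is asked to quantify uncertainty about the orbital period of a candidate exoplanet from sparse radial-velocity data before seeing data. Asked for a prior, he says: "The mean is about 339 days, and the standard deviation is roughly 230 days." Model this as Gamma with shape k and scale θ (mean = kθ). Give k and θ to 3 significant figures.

k ≈ 2.17, θ ≈ 156

For Gamma(k, scale θ): mean = kθ, variance = kθ², so CV = 1/√k.
CV = SD/mean = 230/339 = 0.6785, hence k = 1/CV² = 2.17.
Then θ = mean/k = 339/2.17 = 156.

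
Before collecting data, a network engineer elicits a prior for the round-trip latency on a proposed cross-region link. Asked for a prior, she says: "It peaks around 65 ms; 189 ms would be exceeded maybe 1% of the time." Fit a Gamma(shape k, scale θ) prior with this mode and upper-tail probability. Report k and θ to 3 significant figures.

k ≈ 4.98, θ ≈ 16.3

Gamma(k,θ) with k>1 has mode (k−1)θ, so θ = 65/(k−1).
Need P(X < 189) = 0.99 with θ tied to k this way. Start at k = 2, θ = 65: P(X<189) ≈ 0.787.
Too low — raise k to concentrate. Iterating converges to k ≈ 4.98.
Then θ = 65/(4.98−1) ≈ 16.3.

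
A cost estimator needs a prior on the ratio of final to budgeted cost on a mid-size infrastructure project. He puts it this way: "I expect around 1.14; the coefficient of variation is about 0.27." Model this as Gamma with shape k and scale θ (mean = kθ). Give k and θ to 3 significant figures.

k ≈ 13.7, θ ≈ 0.0831

For Gamma(k, scale θ): mean = kθ, variance = kθ², so CV = 1/√k.
CV = 0.27, hence k = 1/CV² = 13.7.
Then θ = mean/k = 1.14/13.7 = 0.0831.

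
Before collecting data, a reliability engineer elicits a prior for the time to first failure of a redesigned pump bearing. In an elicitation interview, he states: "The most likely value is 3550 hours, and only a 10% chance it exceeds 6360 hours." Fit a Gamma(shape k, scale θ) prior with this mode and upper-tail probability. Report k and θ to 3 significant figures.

k ≈ 6.6, θ ≈ 634

Gamma(k,θ) with k>1 has mode (k−1)θ, so θ = 3550/(k−1).
Need P(X < 6360) = 0.9 with θ tied to k this way. Start at k = 2, θ = 3550: P(X<6360) ≈ 0.535.
Too low — raise k to concentrate. Iterating converges to k ≈ 6.6.
Then θ = 3550/(6.6−1) ≈ 634.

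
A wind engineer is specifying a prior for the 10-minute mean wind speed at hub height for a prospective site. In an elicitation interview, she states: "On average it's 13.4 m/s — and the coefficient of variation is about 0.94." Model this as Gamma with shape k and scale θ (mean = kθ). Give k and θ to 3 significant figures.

k ≈ 1.13, θ ≈ 11.8

For Gamma(k, scale θ): mean = kθ, variance = kθ², so CV = 1/√k.
CV = 0.94, hence k = 1/CV² = 1.13.
Then θ = mean/k = 13.4/1.13 = 11.8.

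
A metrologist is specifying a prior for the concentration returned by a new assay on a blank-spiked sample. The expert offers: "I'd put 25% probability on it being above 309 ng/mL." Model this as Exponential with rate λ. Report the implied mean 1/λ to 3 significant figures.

P(T > 309.0) = e^(−λ·309.0) = 0.25, so λ = −ln(0.25)/309.0 = 0.00449.
Mean = 1/λ = 223 ng/mL.

mean ≈ 223 ng/mL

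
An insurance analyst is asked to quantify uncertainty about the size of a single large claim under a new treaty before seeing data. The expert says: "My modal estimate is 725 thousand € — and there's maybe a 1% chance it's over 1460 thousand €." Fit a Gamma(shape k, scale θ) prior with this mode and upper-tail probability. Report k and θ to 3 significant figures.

k ≈ 11, θ ≈ 72.4

Gamma(k,θ) with k>1 has mode (k−1)θ, so θ = 725/(k−1).
Need P(X < 1460) = 0.99 with θ tied to k this way. Start at k = 2, θ = 725: P(X<1460) ≈ 0.598.
Too low — raise k to concentrate. Iterating converges to k ≈ 11.
Then θ = 725/(11−1) ≈ 72.4.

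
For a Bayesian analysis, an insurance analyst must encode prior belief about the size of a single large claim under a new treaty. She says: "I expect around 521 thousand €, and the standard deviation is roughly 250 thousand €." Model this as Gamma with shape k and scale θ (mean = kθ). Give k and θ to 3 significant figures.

For Gamma(k, scale θ): mean = kθ, variance = kθ², so CV = 1/√k.
CV = SD/mean = 250/521 = 0.4798, hence k = 1/CV² = 4.34.
Then θ = mean/k = 521/4.34 = 120.

k ≈ 4.34, θ ≈ 120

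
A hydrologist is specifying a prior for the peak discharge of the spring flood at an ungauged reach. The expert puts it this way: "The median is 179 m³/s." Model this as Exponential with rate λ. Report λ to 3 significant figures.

λ ≈ 0.00387

Exponential median = ln 2 / λ, so λ = ln 2 / 179.0 = 0.00387.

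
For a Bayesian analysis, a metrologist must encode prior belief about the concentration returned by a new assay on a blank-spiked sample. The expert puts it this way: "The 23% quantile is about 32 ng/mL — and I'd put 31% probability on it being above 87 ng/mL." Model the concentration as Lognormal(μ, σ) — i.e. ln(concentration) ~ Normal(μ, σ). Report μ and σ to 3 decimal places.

μ ≈ 4.064, σ ≈ 0.810

If T ~ Lognormal(μ,σ) then ln T ~ Normal(μ,σ), so the p-quantile of ln T is μ + z_p·σ.
ln(32) = 3.466 and ln(87) = 4.466; z_{0.23} = -0.7388, z_{0.69} = 0.4959.
σ = (4.466 − 3.466)/(0.4959 − (-0.7388)) = 0.810.
μ = 3.466 − (-0.7388)·0.810 = 4.064.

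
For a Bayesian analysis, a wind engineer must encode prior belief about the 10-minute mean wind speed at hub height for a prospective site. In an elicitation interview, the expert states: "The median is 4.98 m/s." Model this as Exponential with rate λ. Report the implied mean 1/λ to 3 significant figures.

Exponential median = ln 2 / λ, so λ = ln 2 / 4.98 = 0.139.
Mean = 1/λ = 7.18 m/s.

mean ≈ 7.18 m/s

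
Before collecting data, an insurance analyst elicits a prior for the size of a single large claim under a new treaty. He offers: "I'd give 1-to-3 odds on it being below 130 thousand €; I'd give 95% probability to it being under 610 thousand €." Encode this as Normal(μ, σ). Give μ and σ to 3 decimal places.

μ = 269.589, σ = 206.955

The p-quantile of Normal(μ,σ) is μ + z_p·σ, with z_{0.25} = -0.6745 and z_{0.95} = 1.645.
Eliminate σ: μ = (z₂·x₁ − z₁·x₂)/(z₂ − z₁) = (1.645·130 − (-0.6745)·610)/2.319 = 269.589.
Then σ = (x₂ − x₁)/(z₂ − z₁) = (610 − 130)/2.319 = 206.955.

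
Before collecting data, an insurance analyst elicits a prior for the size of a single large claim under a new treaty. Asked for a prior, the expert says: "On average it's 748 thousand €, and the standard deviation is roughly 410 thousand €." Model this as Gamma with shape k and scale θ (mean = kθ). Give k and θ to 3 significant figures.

k ≈ 3.33, θ ≈ 225

For Gamma(k, scale θ): mean = kθ, variance = kθ², so CV = 1/√k.
CV = SD/mean = 410/748 = 0.5481, hence k = 1/CV² = 3.33.
Then θ = mean/k = 748/3.33 = 225.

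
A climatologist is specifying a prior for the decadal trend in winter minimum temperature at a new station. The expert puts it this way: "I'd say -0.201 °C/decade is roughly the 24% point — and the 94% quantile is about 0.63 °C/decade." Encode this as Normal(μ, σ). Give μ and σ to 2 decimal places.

For Normal(μ,σ), the p-quantile is μ + z_p·σ. Here z_{0.24} = -0.7063, z_{0.94} = 1.555.
So -0.201 = μ − 0.7063σ and 0.63 = μ + 1.555σ.
Subtracting: σ = (0.63 − -0.201)/(1.555 − (-0.7063)) = 0.37.
Then μ = -0.201 − (-0.7063)·0.37 = 0.06.

μ = 0.06, σ = 0.37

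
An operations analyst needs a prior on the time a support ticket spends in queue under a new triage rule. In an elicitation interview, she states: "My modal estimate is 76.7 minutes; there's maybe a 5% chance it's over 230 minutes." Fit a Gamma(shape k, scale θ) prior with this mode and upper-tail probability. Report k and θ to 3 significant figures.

Gamma(k,θ) with k>1 has mode (k−1)θ, so θ = 76.7/(k−1).
Need P(X < 230) = 0.95 with θ tied to k this way. Start at k = 2, θ = 76.7: P(X<230) ≈ 0.801.
Too low — raise k to concentrate. Iterating converges to k ≈ 3.2.
Then θ = 76.7/(3.2−1) ≈ 34.9.

k ≈ 3.2, θ ≈ 34.9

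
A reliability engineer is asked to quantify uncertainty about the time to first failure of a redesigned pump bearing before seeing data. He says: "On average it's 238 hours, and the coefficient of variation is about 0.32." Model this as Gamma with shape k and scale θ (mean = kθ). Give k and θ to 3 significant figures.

k ≈ 9.77, θ ≈ 24.4

For Gamma(k, scale θ): mean = kθ, variance = kθ², so CV = 1/√k.
CV = 0.32, hence k = 1/CV² = 9.77.
Then θ = mean/k = 238/9.77 = 24.4.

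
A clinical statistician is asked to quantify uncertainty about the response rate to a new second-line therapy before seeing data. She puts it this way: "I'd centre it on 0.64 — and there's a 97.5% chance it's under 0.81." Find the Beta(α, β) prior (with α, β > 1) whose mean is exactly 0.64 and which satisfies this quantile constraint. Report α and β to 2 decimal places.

With mean 0.64 fixed, write α = 0.64s, β = 0.36s where s = α+β.
Need P(θ < 0.81) = 0.975 under Beta(0.64s, 0.36s). Normal approximation: (q−m)/√(m(1−m)/s) ≈ z_{0.975} = 1.96, so s ≈ 0.64·0.36·(1.96)²/(0.81−0.64)² = 30.6.
At s = 30.6: P(θ<0.81) ≈ 0.984. Adjusting to match 0.975 gives s ≈ 25.68.
So α = 0.64·25.68 ≈ 16.43, β = 0.36·25.68 ≈ 9.24.

α ≈ 16.43, β ≈ 9.24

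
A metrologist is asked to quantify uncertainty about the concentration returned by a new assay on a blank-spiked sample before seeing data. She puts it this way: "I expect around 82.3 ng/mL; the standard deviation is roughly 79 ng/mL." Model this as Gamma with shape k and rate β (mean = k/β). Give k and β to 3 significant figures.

k ≈ 1.09, β ≈ 0.0132

For Gamma(k, rate β): mean = k/β, variance = k/β², so CV = 1/√k.
CV = SD/mean = 79/82.3 = 0.9599, hence k = 1/CV² = 1.09.
Then β = k/mean = 1.09/82.3 = 0.0132.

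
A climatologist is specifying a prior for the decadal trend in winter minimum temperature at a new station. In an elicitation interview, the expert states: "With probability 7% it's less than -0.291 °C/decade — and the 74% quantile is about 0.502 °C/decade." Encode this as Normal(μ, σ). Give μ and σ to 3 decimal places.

The p-quantile of Normal(μ,σ) is μ + z_p·σ, with z_{0.07} = -1.476 and z_{0.74} = 0.6433.
Eliminate σ: μ = (z₂·x₁ − z₁·x₂)/(z₂ − z₁) = (0.6433·-0.291 − (-1.476)·0.502)/2.119 = 0.261.
Then σ = (x₂ − x₁)/(z₂ − z₁) = (0.502 − -0.291)/2.119 = 0.374.

μ = 0.261, σ = 0.374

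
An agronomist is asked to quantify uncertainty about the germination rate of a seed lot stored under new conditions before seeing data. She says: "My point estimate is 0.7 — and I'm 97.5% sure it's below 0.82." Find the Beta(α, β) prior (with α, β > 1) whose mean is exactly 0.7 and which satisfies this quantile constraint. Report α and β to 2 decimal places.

α ≈ 33.39, β ≈ 14.31

With mean 0.7 fixed, write α = 0.7s, β = 0.3s where s = α+β.
Need P(θ < 0.82) = 0.975 under Beta(0.7s, 0.3s). Normal approximation: (q−m)/√(m(1−m)/s) ≈ z_{0.975} = 1.96, so s ≈ 0.7·0.3·(1.96)²/(0.82−0.7)² = 56.0.
At s = 56.0: P(θ<0.82) ≈ 0.984. Adjusting to match 0.975 gives s ≈ 47.70.
So α = 0.7·47.70 ≈ 33.39, β = 0.3·47.70 ≈ 14.31.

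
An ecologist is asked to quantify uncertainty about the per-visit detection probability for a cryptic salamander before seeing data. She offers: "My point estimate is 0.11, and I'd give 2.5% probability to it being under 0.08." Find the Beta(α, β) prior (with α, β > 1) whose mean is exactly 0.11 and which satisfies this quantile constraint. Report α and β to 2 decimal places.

With mean 0.11 fixed, write α = 0.11s, β = 0.89s where s = α+β.
Need P(θ < 0.08) = 0.025 under Beta(0.11s, 0.89s). Normal approximation: (q−m)/√(m(1−m)/s) ≈ z_{0.025} = -1.96, so s ≈ 0.11·0.89·(-1.96)²/(0.08−0.11)² = 417.9.
At s = 417.9: P(θ<0.08) ≈ 0.018. Adjusting to match 0.025 gives s ≈ 364.14.
So α = 0.11·364.14 ≈ 40.06, β = 0.89·364.14 ≈ 324.09.

α ≈ 40.06, β ≈ 324.09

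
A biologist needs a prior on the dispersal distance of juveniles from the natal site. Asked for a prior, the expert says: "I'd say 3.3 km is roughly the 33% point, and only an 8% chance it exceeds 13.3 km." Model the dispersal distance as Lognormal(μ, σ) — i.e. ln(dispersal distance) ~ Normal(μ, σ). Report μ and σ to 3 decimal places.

If T ~ Lognormal(μ,σ) then ln T ~ Normal(μ,σ), so the p-quantile of ln T is μ + z_p·σ.
ln(3.3) = 1.194 and ln(13.3) = 2.588; z_{0.33} = -0.4399, z_{0.92} = 1.405.
σ = (2.588 − 1.194)/(1.405 − (-0.4399)) = 0.755.
μ = 1.194 − (-0.4399)·0.755 = 1.526.

μ ≈ 1.526, σ ≈ 0.755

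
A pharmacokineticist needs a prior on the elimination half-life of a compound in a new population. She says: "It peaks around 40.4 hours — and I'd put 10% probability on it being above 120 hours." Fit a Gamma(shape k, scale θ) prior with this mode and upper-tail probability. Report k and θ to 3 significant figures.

Gamma(k,θ) with k>1 has mode (k−1)θ, so θ = 40.4/(k−1).
Need P(X < 120) = 0.9 with θ tied to k this way. Start at k = 2, θ = 40.4: P(X<120) ≈ 0.796.
Too low — raise k to concentrate. Iterating converges to k ≈ 2.61.
Then θ = 40.4/(2.61−1) ≈ 25.2.

k ≈ 2.61, θ ≈ 25.2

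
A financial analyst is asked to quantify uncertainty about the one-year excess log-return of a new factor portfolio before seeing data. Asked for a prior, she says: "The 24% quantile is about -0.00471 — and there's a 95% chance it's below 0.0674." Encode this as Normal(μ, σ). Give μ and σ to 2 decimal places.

The p-quantile of Normal(μ,σ) is μ + z_p·σ, with z_{0.24} = -0.7063 and z_{0.95} = 1.645.
Eliminate σ: μ = (z₂·x₁ − z₁·x₂)/(z₂ − z₁) = (1.645·-0.00471 − (-0.7063)·0.0674)/2.351 = 0.02.
Then σ = (x₂ − x₁)/(z₂ − z₁) = (0.0674 − -0.00471)/2.351 = 0.03.

μ = 0.02, σ = 0.03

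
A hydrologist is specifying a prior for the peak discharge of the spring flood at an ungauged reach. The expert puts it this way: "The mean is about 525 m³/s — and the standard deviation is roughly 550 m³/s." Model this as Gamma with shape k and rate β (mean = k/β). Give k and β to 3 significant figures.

k ≈ 0.911, β ≈ 0.00174

For Gamma(k, rate β): mean = k/β, variance = k/β², so CV = 1/√k.
CV = SD/mean = 550/525 = 1.048, hence k = 1/CV² = 0.911.
Then β = k/mean = 0.911/525 = 0.00174.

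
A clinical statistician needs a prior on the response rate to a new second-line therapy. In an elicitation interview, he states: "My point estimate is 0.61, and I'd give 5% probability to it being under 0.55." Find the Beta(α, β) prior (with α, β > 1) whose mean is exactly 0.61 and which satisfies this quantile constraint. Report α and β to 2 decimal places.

α ≈ 111.06, β ≈ 71.00

With mean 0.61 fixed, write α = 0.61s, β = 0.39s where s = α+β.
Need P(θ < 0.55) = 0.05 under Beta(0.61s, 0.39s). Normal approximation: (q−m)/√(m(1−m)/s) ≈ z_{0.05} = -1.64, so s ≈ 0.61·0.39·(-1.64)²/(0.55−0.61)² = 178.8.
At s = 178.8: P(θ<0.55) ≈ 0.052. Adjusting to match 0.05 gives s ≈ 182.06.
So α = 0.61·182.06 ≈ 111.06, β = 0.39·182.06 ≈ 71.00.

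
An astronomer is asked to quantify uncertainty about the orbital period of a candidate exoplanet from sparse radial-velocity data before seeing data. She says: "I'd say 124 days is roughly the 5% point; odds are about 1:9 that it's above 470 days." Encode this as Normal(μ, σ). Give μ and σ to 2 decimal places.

μ = 318.48, σ = 118.23

The p-quantile of Normal(μ,σ) is μ + z_p·σ, with z_{0.05} = -1.645 and z_{0.9} = 1.282.
Eliminate σ: μ = (z₂·x₁ − z₁·x₂)/(z₂ − z₁) = (1.282·124 − (-1.645)·470)/2.926 = 318.48.
Then σ = (x₂ − x₁)/(z₂ − z₁) = (470 − 124)/2.926 = 118.23.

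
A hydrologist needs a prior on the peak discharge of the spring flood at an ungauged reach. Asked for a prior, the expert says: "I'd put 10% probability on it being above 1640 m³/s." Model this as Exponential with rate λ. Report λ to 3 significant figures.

λ ≈ 0.0014

P(T > 1640.0) = e^(−λ·1640.0) = 0.1, so λ = −ln(0.1)/1640.0 = 0.0014.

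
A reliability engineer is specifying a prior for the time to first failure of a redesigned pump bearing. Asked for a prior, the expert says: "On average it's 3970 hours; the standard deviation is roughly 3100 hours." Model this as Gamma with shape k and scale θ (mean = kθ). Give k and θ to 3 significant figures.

For Gamma(k, scale θ): mean = kθ, variance = kθ², so CV = 1/√k.
CV = SD/mean = 3100/3970 = 0.7809, hence k = 1/CV² = 1.64.
Then θ = mean/k = 3970/1.64 = 2420.

k ≈ 1.64, θ ≈ 2420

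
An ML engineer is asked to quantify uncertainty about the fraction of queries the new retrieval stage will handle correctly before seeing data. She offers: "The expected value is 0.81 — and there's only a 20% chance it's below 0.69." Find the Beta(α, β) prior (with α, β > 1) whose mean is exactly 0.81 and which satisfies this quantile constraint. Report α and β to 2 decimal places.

With mean 0.81 fixed, write α = 0.81s, β = 0.19s where s = α+β.
Need P(θ < 0.69) = 0.2 under Beta(0.81s, 0.19s). Normal approximation: (q−m)/√(m(1−m)/s) ≈ z_{0.2} = -0.842, so s ≈ 0.81·0.19·(-0.842)²/(0.69−0.81)² = 7.6.
At s = 7.6: P(θ<0.69) ≈ 0.181. Adjusting to match 0.2 gives s ≈ 5.76.
So α = 0.81·5.76 ≈ 4.67, β = 0.19·5.76 ≈ 1.10.

α ≈ 4.67, β ≈ 1.10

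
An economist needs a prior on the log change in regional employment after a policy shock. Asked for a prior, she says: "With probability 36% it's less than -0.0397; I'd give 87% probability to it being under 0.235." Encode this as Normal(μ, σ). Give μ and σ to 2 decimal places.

μ = 0.03, σ = 0.19

For Normal(μ,σ), the p-quantile is μ + z_p·σ. Here z_{0.36} = -0.3585, z_{0.87} = 1.126.
So -0.0397 = μ − 0.3585σ and 0.235 = μ + 1.126σ.
Subtracting: σ = (0.235 − -0.0397)/(1.126 − (-0.3585)) = 0.19.
Then μ = -0.0397 − (-0.3585)·0.19 = 0.03.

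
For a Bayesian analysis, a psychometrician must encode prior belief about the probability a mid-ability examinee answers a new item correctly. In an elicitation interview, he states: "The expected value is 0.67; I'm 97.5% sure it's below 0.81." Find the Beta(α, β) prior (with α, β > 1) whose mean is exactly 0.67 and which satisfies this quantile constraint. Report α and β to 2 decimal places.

With mean 0.67 fixed, write α = 0.67s, β = 0.33s where s = α+β.
Need P(θ < 0.81) = 0.975 under Beta(0.67s, 0.33s). Normal approximation: (q−m)/√(m(1−m)/s) ≈ z_{0.975} = 1.96, so s ≈ 0.67·0.33·(1.96)²/(0.81−0.67)² = 43.3.
At s = 43.3: P(θ<0.81) ≈ 0.984. Adjusting to match 0.975 gives s ≈ 36.84.
So α = 0.67·36.84 ≈ 24.68, β = 0.33·36.84 ≈ 12.16.

α ≈ 24.68, β ≈ 12.16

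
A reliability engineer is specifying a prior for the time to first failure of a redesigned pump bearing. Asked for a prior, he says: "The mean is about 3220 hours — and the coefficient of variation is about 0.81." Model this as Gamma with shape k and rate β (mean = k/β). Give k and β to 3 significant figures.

For Gamma(k, rate β): mean = k/β, variance = k/β², so CV = 1/√k.
CV = 0.81, hence k = 1/CV² = 1.52.
Then β = k/mean = 1.52/3220 = 0.000473.

k ≈ 1.52, β ≈ 0.000473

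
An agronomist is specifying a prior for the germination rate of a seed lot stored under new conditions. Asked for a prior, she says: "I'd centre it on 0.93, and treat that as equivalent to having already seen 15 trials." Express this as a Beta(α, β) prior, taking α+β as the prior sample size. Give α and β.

α = 13.95, β = 1.05

Under the effective-sample-size interpretation, Beta(α, β) has prior mean α/(α+β) and prior sample size α+β.
So α+β = 15 and α/(α+β) = 0.93, giving α = 0.93·15 = 13.95 and β = 15 − 13.95 = 1.05.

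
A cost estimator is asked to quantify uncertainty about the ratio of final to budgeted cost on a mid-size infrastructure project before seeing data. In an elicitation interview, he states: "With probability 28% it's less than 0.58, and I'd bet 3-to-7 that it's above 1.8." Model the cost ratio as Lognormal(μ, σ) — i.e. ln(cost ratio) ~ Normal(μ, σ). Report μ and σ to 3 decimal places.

μ ≈ 0.051, σ ≈ 1.023

If T ~ Lognormal(μ,σ) then ln T ~ Normal(μ,σ), so the p-quantile of ln T is μ + z_p·σ.
ln(0.58) = -0.5447 and ln(1.8) = 0.5878; z_{0.28} = -0.5828, z_{0.7} = 0.5244.
σ = (0.5878 − -0.5447)/(0.5244 − (-0.5828)) = 1.023.
μ = -0.5447 − (-0.5828)·1.023 = 0.051.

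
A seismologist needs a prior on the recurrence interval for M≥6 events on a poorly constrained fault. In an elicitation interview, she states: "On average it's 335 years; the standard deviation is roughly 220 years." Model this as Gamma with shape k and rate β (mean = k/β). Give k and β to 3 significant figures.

For Gamma(k, rate β): mean = k/β, variance = k/β², so CV = 1/√k.
CV = SD/mean = 220/335 = 0.6567, hence k = 1/CV² = 2.32.
Then β = k/mean = 2.32/335 = 0.00692.

k ≈ 2.32, β ≈ 0.00692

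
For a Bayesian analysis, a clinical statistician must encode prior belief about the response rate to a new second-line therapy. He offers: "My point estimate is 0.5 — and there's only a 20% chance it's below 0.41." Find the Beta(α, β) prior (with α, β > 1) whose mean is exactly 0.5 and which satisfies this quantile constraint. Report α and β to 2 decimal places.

α ≈ 11.00, β ≈ 11.00

With mean 0.5 fixed, write α = 0.5s, β = 0.5s where s = α+β.
Need P(θ < 0.41) = 0.2 under Beta(0.5s, 0.5s). Normal approximation: (q−m)/√(m(1−m)/s) ≈ z_{0.2} = -0.842, so s ≈ 0.5·0.5·(-0.842)²/(0.41−0.5)² = 21.9.
At s = 21.9: P(θ<0.41) ≈ 0.201. Adjusting to match 0.2 gives s ≈ 22.00.
So α = 0.5·22.00 ≈ 11.00, β = 0.5·22.00 ≈ 11.00.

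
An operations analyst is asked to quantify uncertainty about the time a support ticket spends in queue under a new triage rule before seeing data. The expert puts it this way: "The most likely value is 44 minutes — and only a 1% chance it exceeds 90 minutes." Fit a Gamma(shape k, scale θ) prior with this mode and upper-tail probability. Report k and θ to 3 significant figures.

Gamma(k,θ) with k>1 has mode (k−1)θ, so θ = 44/(k−1).
Need P(X < 90) = 0.99 with θ tied to k this way. Start at k = 2, θ = 44: P(X<90) ≈ 0.606.
Too low — raise k to concentrate. Iterating converges to k ≈ 10.6.
Then θ = 44/(10.6−1) ≈ 4.61.

k ≈ 10.6, θ ≈ 4.61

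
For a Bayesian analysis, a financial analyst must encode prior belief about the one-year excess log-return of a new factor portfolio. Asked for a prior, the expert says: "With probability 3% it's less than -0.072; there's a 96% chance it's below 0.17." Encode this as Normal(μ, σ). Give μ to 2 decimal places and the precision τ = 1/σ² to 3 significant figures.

The p-quantile of Normal(μ,σ) is μ + z_p·σ, with z_{0.03} = -1.881 and z_{0.96} = 1.751.
Eliminate σ: μ = (z₂·x₁ − z₁·x₂)/(z₂ − z₁) = (1.751·-0.072 − (-1.881)·0.17)/3.631 = 0.05.
Then σ = (x₂ − x₁)/(z₂ − z₁) = (0.17 − -0.072)/3.631 = 0.07.
Precision τ = 1/σ² = 1/0.06664² = 225.

μ = 0.05, τ = 225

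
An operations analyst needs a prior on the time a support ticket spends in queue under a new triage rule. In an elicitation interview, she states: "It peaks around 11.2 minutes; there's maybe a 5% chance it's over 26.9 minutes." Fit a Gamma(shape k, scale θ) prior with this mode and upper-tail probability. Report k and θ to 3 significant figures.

k ≈ 4.55, θ ≈ 3.15

Gamma(k,θ) with k>1 has mode (k−1)θ, so θ = 11.2/(k−1).
Need P(X < 26.9) = 0.95 with θ tied to k this way. Start at k = 2, θ = 11.2: P(X<26.9) ≈ 0.692.
Too low — raise k to concentrate. Iterating converges to k ≈ 4.55.
Then θ = 11.2/(4.55−1) ≈ 3.15.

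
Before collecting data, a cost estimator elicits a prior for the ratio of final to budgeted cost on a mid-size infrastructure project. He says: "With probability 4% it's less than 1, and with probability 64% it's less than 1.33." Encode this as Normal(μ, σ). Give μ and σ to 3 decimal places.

The p-quantile of Normal(μ,σ) is μ + z_p·σ, with z_{0.04} = -1.751 and z_{0.64} = 0.3585.
Eliminate σ: μ = (z₂·x₁ − z₁·x₂)/(z₂ − z₁) = (0.3585·1 − (-1.751)·1.33)/2.109 = 1.274.
Then σ = (x₂ − x₁)/(z₂ − z₁) = (1.33 − 1)/2.109 = 0.156.

μ = 1.274, σ = 0.156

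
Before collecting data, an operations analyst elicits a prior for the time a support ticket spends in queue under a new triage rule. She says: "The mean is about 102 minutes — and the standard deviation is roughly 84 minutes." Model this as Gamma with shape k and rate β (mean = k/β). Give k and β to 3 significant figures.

k ≈ 1.47, β ≈ 0.0145

For Gamma(k, rate β): mean = k/β, variance = k/β², so CV = 1/√k.
CV = SD/mean = 84/102 = 0.8235, hence k = 1/CV² = 1.47.
Then β = k/mean = 1.47/102 = 0.0145.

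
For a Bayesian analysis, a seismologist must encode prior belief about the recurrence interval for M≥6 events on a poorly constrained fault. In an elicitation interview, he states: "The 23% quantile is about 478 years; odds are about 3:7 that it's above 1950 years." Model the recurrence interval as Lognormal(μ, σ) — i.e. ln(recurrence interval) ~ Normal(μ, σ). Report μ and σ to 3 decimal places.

μ ≈ 6.992, σ ≈ 1.113

If T ~ Lognormal(μ,σ) then ln T ~ Normal(μ,σ), so the p-quantile of ln T is μ + z_p·σ.
ln(478) = 6.17 and ln(1950) = 7.576; z_{0.23} = -0.7388, z_{0.7} = 0.5244.
σ = (7.576 − 6.17)/(0.5244 − (-0.7388)) = 1.113.
μ = 6.17 − (-0.7388)·1.113 = 6.992.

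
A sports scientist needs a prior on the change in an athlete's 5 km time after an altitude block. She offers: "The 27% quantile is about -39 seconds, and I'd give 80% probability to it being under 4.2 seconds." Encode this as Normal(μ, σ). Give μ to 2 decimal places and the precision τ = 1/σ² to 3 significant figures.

μ = -20.80, τ = 0.00113

The p-quantile of Normal(μ,σ) is μ + z_p·σ, with z_{0.27} = -0.6128 and z_{0.8} = 0.8416.
Eliminate σ: μ = (z₂·x₁ − z₁·x₂)/(z₂ − z₁) = (0.8416·-39 − (-0.6128)·4.2)/1.454 = -20.80.
Then σ = (x₂ − x₁)/(z₂ − z₁) = (4.2 − -39)/1.454 = 29.70.
Precision τ = 1/σ² = 1/29.7² = 0.00113.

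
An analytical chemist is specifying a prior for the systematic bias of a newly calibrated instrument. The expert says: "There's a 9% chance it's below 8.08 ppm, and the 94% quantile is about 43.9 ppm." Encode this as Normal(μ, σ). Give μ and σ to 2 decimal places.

The p-quantile of Normal(μ,σ) is μ + z_p·σ, with z_{0.09} = -1.341 and z_{0.94} = 1.555.
Eliminate σ: μ = (z₂·x₁ − z₁·x₂)/(z₂ − z₁) = (1.555·8.08 − (-1.341)·43.9)/2.896 = 24.67.
Then σ = (x₂ − x₁)/(z₂ − z₁) = (43.9 − 8.08)/2.896 = 12.37.

μ = 24.67, σ = 12.37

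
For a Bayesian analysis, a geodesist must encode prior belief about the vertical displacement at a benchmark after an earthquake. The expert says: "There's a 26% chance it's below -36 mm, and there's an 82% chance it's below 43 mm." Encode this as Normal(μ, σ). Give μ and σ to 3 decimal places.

μ = -3.393, σ = 50.683

The p-quantile of Normal(μ,σ) is μ + z_p·σ, with z_{0.26} = -0.6433 and z_{0.82} = 0.9154.
Eliminate σ: μ = (z₂·x₁ − z₁·x₂)/(z₂ − z₁) = (0.9154·-36 − (-0.6433)·43)/1.559 = -3.393.
Then σ = (x₂ − x₁)/(z₂ − z₁) = (43 − -36)/1.559 = 50.683.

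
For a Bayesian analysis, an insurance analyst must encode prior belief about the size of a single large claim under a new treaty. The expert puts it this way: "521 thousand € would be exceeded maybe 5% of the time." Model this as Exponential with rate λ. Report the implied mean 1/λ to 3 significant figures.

P(T > 521.0) = e^(−λ·521.0) = 0.05, so λ = −ln(0.05)/521.0 = 0.00575.
Mean = 1/λ = 174 thousand €.

mean ≈ 174 thousand €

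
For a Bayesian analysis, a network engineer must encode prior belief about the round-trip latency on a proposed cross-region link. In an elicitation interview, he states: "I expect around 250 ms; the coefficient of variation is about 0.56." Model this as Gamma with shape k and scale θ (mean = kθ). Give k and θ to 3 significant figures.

For Gamma(k, scale θ): mean = kθ, variance = kθ², so CV = 1/√k.
CV = 0.56, hence k = 1/CV² = 3.19.
Then θ = mean/k = 250/3.19 = 78.4.

k ≈ 3.19, θ ≈ 78.4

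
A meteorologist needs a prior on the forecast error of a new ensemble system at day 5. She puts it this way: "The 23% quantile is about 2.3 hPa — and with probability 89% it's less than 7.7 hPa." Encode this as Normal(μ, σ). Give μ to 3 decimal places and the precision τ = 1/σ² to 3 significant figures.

For Normal(μ,σ), the p-quantile is μ + z_p·σ. Here z_{0.23} = -0.7388, z_{0.89} = 1.227.
So 2.3 = μ − 0.7388σ and 7.7 = μ + 1.227σ.
Subtracting: σ = (7.7 − 2.3)/(1.227 − (-0.7388)) = 2.748.
Then μ = 2.3 − (-0.7388)·2.748 = 4.330.
Precision τ = 1/σ² = 1/2.748² = 0.132.

μ = 4.330, τ = 0.132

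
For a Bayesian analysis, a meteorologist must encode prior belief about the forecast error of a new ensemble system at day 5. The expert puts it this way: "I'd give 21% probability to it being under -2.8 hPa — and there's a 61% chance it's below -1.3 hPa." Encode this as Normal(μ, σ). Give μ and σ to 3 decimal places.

μ = -1.686, σ = 1.382

The p-quantile of Normal(μ,σ) is μ + z_p·σ, with z_{0.21} = -0.8064 and z_{0.61} = 0.2793.
Eliminate σ: μ = (z₂·x₁ − z₁·x₂)/(z₂ − z₁) = (0.2793·-2.8 − (-0.8064)·-1.3)/1.086 = -1.686.
Then σ = (x₂ − x₁)/(z₂ − z₁) = (-1.3 − -2.8)/1.086 = 1.382.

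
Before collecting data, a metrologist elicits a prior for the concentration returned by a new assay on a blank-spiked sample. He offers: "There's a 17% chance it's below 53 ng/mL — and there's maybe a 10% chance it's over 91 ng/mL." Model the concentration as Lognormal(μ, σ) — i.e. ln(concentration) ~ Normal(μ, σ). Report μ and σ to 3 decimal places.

If T ~ Lognormal(μ,σ) then ln T ~ Normal(μ,σ), so the p-quantile of ln T is μ + z_p·σ.
ln(53) = 3.97 and ln(91) = 4.511; z_{0.17} = -0.9542, z_{0.9} = 1.282.
σ = (4.511 − 3.97)/(1.282 − (-0.9542)) = 0.242.
μ = 3.97 − (-0.9542)·0.242 = 4.201.

μ ≈ 4.201, σ ≈ 0.242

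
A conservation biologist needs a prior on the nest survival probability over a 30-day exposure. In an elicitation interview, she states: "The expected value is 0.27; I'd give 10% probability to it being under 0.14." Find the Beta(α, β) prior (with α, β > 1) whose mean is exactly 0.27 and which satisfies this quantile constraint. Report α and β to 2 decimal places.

α ≈ 4.51, β ≈ 12.20

With mean 0.27 fixed, write α = 0.27s, β = 0.73s where s = α+β.
Need P(θ < 0.14) = 0.1 under Beta(0.27s, 0.73s). Normal approximation: (q−m)/√(m(1−m)/s) ≈ z_{0.1} = -1.28, so s ≈ 0.27·0.73·(-1.28)²/(0.14−0.27)² = 19.2.
At s = 19.2: P(θ<0.14) ≈ 0.083. Adjusting to match 0.1 gives s ≈ 16.72.
So α = 0.27·16.72 ≈ 4.51, β = 0.73·16.72 ≈ 12.20.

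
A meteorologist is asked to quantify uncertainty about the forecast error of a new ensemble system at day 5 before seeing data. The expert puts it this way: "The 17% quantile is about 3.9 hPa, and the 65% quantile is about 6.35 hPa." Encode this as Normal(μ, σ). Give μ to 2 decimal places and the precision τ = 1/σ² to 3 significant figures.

μ = 5.65, τ = 0.299

For Normal(μ,σ), the p-quantile is μ + z_p·σ. Here z_{0.17} = -0.9542, z_{0.65} = 0.3853.
So 3.9 = μ − 0.9542σ and 6.35 = μ + 0.3853σ.
Subtracting: σ = (6.35 − 3.9)/(0.3853 − (-0.9542)) = 1.83.
Then μ = 3.9 − (-0.9542)·1.83 = 5.65.
Precision τ = 1/σ² = 1/1.829² = 0.299.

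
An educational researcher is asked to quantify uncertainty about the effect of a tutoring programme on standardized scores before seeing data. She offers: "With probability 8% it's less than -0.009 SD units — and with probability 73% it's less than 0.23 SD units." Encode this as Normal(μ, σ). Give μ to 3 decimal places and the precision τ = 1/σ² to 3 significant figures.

The p-quantile of Normal(μ,σ) is μ + z_p·σ, with z_{0.08} = -1.405 and z_{0.73} = 0.6128.
Eliminate σ: μ = (z₂·x₁ − z₁·x₂)/(z₂ − z₁) = (0.6128·-0.009 − (-1.405)·0.23)/2.018 = 0.157.
Then σ = (x₂ − x₁)/(z₂ − z₁) = (0.23 − -0.009)/2.018 = 0.118.
Precision τ = 1/σ² = 1/0.1184² = 71.3.

μ = 0.157, τ = 71.3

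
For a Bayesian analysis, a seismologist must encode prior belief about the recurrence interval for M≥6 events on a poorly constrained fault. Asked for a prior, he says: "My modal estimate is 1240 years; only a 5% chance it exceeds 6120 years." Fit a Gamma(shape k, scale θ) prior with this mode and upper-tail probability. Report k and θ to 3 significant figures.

k ≈ 1.94, θ ≈ 1320

Gamma(k,θ) with k>1 has mode (k−1)θ, so θ = 1240/(k−1).
Need P(X < 6120) = 0.95 with θ tied to k this way. Start at k = 2, θ = 1240: P(X<6120) ≈ 0.957.
Too high — lower k to spread out. Iterating converges to k ≈ 1.94.
Then θ = 1240/(1.94−1) ≈ 1320.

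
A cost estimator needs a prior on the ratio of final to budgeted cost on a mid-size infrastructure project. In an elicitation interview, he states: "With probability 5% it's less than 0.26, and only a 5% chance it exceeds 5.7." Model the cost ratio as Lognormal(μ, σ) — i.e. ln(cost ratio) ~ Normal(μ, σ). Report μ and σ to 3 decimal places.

If T ~ Lognormal(μ,σ) then ln T ~ Normal(μ,σ), so the p-quantile of ln T is μ + z_p·σ.
ln(0.26) = -1.347 and ln(5.7) = 1.74; z_{0.05} = -1.645, z_{0.95} = 1.645.
σ = (1.74 − -1.347)/(1.645 − (-1.645)) = 0.939.
μ = -1.347 − (-1.645)·0.939 = 0.197.

μ ≈ 0.197, σ ≈ 0.939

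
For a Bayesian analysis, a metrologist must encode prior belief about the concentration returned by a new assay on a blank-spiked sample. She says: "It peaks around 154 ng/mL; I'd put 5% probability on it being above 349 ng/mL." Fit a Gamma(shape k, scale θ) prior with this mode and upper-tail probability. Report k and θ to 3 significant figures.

k ≈ 5.1, θ ≈ 37.6

Gamma(k,θ) with k>1 has mode (k−1)θ, so θ = 154/(k−1).
Need P(X < 349) = 0.95 with θ tied to k this way. Start at k = 2, θ = 154: P(X<349) ≈ 0.661.
Too low — raise k to concentrate. Iterating converges to k ≈ 5.1.
Then θ = 154/(5.1−1) ≈ 37.6.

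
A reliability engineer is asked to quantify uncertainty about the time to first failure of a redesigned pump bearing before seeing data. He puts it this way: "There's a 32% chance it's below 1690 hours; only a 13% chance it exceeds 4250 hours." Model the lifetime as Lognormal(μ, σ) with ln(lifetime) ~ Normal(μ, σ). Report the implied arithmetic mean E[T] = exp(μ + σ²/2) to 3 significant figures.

If T ~ Lognormal(μ,σ) then ln T ~ Normal(μ,σ), so the p-quantile of ln T is μ + z_p·σ.
ln(1690) = 7.432 and ln(4250) = 8.355; z_{0.32} = -0.4677, z_{0.87} = 1.126.
σ = (8.355 − 7.432)/(1.126 − (-0.4677)) = 0.579.
μ = 7.432 − (-0.4677)·0.579 = 7.703.
E[T] = exp(μ + σ²/2) = exp(7.703 + 0.1673) = 2620 hours.

E[T] ≈ 2620 hours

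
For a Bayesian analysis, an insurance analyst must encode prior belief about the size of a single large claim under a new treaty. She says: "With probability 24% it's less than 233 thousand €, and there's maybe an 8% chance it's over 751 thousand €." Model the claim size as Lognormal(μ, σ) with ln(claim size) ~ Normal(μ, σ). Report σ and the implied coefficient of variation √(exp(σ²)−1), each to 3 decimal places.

If T ~ Lognormal(μ,σ) then ln T ~ Normal(μ,σ), so the p-quantile of ln T is μ + z_p·σ.
ln(233) = 5.451 and ln(751) = 6.621; z_{0.24} = -0.7063, z_{0.92} = 1.405.
σ = (6.621 − 5.451)/(1.405 − (-0.7063)) = 0.554.
μ = 5.451 − (-0.7063)·0.554 = 5.843.
CV = √(exp(σ²)−1) = √(exp(0.3073)−1) = 0.600.

σ ≈ 0.554, CV ≈ 0.600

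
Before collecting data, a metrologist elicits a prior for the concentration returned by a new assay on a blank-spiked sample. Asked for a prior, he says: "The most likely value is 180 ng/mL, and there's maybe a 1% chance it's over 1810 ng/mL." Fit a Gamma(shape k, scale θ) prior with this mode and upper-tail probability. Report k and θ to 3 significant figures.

k ≈ 1.58, θ ≈ 310

Gamma(k,θ) with k>1 has mode (k−1)θ, so θ = 180/(k−1).
Need P(X < 1810) = 0.99 with θ tied to k this way. Start at k = 2, θ = 180: P(X<1810) ≈ 1.000.
Too high — lower k to spread out. Iterating converges to k ≈ 1.58.
Then θ = 180/(1.58−1) ≈ 310.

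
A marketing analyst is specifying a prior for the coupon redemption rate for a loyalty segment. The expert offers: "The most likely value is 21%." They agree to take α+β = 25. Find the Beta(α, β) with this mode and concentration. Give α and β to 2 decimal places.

α = 5.83, β = 19.17

For α,β > 1 the Beta mode is (α−1)/(α+β−2). With α+β = 25, the mode is (α−1)/23.
Set (α−1)/23 = 0.21 → α = 1 + 0.21·23 = 5.83.
β = 25 − α = 19.17.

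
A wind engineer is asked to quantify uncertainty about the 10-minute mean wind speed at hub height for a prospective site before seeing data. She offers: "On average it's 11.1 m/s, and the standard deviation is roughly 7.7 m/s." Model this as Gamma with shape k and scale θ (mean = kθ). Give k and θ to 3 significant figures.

k ≈ 2.08, θ ≈ 5.34

For Gamma(k, scale θ): mean = kθ, variance = kθ², so CV = 1/√k.
CV = SD/mean = 7.7/11.1 = 0.6937, hence k = 1/CV² = 2.08.
Then θ = mean/k = 11.1/2.08 = 5.34.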